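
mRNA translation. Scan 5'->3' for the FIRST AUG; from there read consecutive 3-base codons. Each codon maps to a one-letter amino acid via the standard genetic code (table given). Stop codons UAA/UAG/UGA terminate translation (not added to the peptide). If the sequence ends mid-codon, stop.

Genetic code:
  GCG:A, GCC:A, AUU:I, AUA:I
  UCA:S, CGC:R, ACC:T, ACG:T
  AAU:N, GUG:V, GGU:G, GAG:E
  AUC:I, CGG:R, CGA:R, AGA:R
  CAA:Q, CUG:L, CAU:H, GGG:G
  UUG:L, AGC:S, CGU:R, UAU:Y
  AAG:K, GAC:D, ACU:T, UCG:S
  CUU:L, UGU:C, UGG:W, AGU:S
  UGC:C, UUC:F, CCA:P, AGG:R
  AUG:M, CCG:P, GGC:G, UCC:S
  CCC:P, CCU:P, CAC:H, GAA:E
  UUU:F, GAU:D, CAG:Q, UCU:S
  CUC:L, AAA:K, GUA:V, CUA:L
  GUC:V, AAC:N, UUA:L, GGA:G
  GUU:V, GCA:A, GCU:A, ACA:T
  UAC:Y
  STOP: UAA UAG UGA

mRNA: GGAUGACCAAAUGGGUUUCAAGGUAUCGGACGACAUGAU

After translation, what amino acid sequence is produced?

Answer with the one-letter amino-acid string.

Answer: MTKWVSRYRTT

Derivation:
start AUG at pos 2
pos 2: AUG -> M; peptide=M
pos 5: ACC -> T; peptide=MT
pos 8: AAA -> K; peptide=MTK
pos 11: UGG -> W; peptide=MTKW
pos 14: GUU -> V; peptide=MTKWV
pos 17: UCA -> S; peptide=MTKWVS
pos 20: AGG -> R; peptide=MTKWVSR
pos 23: UAU -> Y; peptide=MTKWVSRY
pos 26: CGG -> R; peptide=MTKWVSRYR
pos 29: ACG -> T; peptide=MTKWVSRYRT
pos 32: ACA -> T; peptide=MTKWVSRYRTT
pos 35: UGA -> STOP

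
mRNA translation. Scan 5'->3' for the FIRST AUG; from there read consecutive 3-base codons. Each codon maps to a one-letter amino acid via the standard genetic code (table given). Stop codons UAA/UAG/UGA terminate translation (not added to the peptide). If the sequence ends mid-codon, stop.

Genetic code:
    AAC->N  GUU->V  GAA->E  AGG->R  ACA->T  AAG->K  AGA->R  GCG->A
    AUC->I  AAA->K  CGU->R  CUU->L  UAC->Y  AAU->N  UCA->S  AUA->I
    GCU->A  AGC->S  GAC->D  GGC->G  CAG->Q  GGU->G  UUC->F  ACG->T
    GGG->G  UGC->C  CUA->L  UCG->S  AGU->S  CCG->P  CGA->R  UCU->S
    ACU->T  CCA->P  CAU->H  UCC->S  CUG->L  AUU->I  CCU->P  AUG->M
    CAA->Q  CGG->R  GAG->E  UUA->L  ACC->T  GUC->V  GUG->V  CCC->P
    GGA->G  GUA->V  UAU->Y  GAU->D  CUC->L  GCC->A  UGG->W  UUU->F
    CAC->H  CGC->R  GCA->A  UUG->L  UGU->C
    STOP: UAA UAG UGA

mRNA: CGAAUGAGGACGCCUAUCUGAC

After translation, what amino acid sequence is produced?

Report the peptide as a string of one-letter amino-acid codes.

start AUG at pos 3
pos 3: AUG -> M; peptide=M
pos 6: AGG -> R; peptide=MR
pos 9: ACG -> T; peptide=MRT
pos 12: CCU -> P; peptide=MRTP
pos 15: AUC -> I; peptide=MRTPI
pos 18: UGA -> STOP

Answer: MRTPI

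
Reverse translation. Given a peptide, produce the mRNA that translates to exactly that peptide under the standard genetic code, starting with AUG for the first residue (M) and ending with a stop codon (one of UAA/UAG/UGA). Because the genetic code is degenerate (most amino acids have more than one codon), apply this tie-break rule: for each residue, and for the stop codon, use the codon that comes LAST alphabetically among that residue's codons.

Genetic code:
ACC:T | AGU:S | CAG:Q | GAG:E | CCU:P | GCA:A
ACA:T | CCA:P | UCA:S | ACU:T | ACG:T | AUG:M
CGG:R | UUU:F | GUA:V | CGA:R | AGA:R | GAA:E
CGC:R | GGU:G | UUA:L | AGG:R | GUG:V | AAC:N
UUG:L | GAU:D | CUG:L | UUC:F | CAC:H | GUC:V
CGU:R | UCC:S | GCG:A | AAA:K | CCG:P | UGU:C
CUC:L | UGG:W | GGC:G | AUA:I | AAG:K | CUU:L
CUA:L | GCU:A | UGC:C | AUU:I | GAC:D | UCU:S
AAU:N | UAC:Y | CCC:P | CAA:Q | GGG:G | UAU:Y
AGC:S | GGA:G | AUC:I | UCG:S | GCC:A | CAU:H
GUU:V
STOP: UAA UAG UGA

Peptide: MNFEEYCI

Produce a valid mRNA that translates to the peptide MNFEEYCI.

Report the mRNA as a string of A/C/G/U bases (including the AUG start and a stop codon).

residue 1: M -> AUG (start codon)
residue 2: N codons sorted = AAC,AAU -> pick last = AAU
residue 3: F codons sorted = UUC,UUU -> pick last = UUU
residue 4: E codons sorted = GAA,GAG -> pick last = GAG
residue 5: E codons sorted = GAA,GAG -> pick last = GAG
residue 6: Y codons sorted = UAC,UAU -> pick last = UAU
residue 7: C codons sorted = UGC,UGU -> pick last = UGU
residue 8: I codons sorted = AUA,AUC,AUU -> pick last = AUU
terminator: stop codons sorted = UAA,UAG,UGA -> pick last = UGA

Answer: mRNA: AUGAAUUUUGAGGAGUAUUGUAUUUGA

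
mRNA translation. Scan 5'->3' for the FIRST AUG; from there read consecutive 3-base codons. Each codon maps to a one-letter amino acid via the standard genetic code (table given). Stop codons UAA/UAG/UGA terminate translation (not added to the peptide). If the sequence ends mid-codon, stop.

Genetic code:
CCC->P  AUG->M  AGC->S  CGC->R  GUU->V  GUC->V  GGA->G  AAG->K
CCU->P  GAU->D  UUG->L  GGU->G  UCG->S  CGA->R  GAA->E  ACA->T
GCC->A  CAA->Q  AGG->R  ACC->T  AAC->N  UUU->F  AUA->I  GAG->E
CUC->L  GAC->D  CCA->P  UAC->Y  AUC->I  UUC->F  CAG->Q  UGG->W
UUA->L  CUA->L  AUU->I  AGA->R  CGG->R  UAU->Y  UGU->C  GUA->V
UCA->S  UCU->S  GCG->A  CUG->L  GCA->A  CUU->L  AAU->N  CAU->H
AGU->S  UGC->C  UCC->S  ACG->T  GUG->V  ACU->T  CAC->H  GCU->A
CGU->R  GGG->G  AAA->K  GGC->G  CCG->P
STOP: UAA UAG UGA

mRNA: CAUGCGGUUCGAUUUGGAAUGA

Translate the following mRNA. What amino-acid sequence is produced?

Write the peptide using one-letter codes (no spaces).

start AUG at pos 1
pos 1: AUG -> M; peptide=M
pos 4: CGG -> R; peptide=MR
pos 7: UUC -> F; peptide=MRF
pos 10: GAU -> D; peptide=MRFD
pos 13: UUG -> L; peptide=MRFDL
pos 16: GAA -> E; peptide=MRFDLE
pos 19: UGA -> STOP

Answer: MRFDLE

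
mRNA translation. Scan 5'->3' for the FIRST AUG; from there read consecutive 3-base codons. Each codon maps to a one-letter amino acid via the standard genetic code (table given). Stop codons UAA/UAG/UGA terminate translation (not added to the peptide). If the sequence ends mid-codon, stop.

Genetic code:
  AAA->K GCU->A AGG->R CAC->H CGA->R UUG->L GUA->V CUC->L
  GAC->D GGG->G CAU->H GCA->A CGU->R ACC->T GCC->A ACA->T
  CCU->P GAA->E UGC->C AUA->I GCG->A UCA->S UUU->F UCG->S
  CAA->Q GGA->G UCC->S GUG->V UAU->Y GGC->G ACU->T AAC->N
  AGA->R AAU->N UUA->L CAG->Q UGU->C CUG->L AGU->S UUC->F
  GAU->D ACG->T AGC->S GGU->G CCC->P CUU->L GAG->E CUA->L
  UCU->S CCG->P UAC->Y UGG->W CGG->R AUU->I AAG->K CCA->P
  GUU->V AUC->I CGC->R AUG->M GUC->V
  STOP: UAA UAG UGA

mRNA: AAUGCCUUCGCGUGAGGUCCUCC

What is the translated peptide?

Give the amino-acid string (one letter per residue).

Answer: MPSREVL

Derivation:
start AUG at pos 1
pos 1: AUG -> M; peptide=M
pos 4: CCU -> P; peptide=MP
pos 7: UCG -> S; peptide=MPS
pos 10: CGU -> R; peptide=MPSR
pos 13: GAG -> E; peptide=MPSRE
pos 16: GUC -> V; peptide=MPSREV
pos 19: CUC -> L; peptide=MPSREVL
pos 22: only 1 nt remain (<3), stop (end of mRNA)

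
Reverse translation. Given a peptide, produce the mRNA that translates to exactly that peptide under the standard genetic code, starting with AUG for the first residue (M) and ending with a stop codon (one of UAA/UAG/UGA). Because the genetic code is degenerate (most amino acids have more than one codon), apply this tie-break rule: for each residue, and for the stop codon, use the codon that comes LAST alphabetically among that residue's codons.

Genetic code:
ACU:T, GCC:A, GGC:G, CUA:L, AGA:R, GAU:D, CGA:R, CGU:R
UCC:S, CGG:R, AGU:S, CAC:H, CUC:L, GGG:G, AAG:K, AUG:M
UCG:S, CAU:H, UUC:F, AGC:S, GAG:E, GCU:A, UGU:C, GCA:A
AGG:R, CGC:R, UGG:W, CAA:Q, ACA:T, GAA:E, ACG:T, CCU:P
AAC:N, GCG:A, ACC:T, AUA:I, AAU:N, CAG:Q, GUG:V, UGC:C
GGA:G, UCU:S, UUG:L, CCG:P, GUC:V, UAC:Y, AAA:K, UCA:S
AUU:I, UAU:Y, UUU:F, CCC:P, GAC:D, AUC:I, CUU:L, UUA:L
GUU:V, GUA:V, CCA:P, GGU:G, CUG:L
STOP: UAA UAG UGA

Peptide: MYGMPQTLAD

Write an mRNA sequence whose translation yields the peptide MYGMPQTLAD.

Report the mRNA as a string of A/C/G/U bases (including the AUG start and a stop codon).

residue 1: M -> AUG (start codon)
residue 2: Y codons sorted = UAC,UAU -> pick last = UAU
residue 3: G codons sorted = GGA,GGC,GGG,GGU -> pick last = GGU
residue 4: M -> AUG (only codon)
residue 5: P codons sorted = CCA,CCC,CCG,CCU -> pick last = CCU
residue 6: Q codons sorted = CAA,CAG -> pick last = CAG
residue 7: T codons sorted = ACA,ACC,ACG,ACU -> pick last = ACU
residue 8: L codons sorted = CUA,CUC,CUG,CUU,UUA,UUG -> pick last = UUG
residue 9: A codons sorted = GCA,GCC,GCG,GCU -> pick last = GCU
residue 10: D codons sorted = GAC,GAU -> pick last = GAU
terminator: stop codons sorted = UAA,UAG,UGA -> pick last = UGA

Answer: mRNA: AUGUAUGGUAUGCCUCAGACUUUGGCUGAUUGA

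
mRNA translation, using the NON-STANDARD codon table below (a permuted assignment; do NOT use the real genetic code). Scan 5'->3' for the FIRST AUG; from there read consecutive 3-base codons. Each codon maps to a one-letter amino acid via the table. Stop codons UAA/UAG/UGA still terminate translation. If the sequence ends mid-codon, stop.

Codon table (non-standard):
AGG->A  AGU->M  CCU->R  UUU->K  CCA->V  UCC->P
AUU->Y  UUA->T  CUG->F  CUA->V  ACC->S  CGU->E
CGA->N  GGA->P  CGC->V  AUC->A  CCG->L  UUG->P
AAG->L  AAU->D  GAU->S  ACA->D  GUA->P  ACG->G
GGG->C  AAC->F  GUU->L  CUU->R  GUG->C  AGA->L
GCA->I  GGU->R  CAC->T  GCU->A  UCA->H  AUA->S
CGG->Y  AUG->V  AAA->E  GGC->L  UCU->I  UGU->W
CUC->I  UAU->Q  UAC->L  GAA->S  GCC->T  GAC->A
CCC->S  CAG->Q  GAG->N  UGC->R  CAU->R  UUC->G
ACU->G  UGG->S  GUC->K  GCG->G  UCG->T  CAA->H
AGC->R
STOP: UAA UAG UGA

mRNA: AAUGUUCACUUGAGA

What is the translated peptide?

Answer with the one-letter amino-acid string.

Answer: VGG

Derivation:
start AUG at pos 1
pos 1: AUG -> V; peptide=V
pos 4: UUC -> G; peptide=VG
pos 7: ACU -> G; peptide=VGG
pos 10: UGA -> STOP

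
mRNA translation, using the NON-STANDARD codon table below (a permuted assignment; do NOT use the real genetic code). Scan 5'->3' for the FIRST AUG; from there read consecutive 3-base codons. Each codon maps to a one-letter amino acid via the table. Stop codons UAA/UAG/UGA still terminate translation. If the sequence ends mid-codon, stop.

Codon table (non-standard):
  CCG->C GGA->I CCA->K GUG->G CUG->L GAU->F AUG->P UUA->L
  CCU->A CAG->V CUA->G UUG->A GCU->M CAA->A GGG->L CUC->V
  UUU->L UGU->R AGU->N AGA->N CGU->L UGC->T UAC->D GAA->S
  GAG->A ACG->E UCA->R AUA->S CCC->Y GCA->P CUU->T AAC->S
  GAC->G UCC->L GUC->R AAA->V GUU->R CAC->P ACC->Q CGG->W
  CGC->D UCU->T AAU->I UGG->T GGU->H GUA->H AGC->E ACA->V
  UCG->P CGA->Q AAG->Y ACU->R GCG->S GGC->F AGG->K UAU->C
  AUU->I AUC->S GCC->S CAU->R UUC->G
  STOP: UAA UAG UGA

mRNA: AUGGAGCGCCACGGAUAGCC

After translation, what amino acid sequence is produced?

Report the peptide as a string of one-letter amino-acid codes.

start AUG at pos 0
pos 0: AUG -> P; peptide=P
pos 3: GAG -> A; peptide=PA
pos 6: CGC -> D; peptide=PAD
pos 9: CAC -> P; peptide=PADP
pos 12: GGA -> I; peptide=PADPI
pos 15: UAG -> STOP

Answer: PADPI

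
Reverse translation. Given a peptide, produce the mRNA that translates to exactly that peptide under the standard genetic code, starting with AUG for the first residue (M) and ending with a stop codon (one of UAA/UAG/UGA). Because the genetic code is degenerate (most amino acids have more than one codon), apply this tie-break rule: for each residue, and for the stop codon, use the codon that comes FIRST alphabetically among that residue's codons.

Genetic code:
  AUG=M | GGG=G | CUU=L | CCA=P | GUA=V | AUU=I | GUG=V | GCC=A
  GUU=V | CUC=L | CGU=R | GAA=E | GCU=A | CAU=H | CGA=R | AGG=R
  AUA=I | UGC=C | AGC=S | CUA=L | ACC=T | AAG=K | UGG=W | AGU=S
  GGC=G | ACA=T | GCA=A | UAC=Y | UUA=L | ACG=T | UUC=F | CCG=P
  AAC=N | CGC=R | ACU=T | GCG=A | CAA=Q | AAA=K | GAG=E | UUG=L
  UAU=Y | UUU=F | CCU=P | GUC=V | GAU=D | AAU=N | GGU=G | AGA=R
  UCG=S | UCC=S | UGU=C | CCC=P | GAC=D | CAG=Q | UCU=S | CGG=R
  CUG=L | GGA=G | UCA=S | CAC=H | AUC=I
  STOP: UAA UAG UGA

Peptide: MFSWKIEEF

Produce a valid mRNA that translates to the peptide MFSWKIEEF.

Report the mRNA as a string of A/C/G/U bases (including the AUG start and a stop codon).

Answer: mRNA: AUGUUCAGCUGGAAAAUAGAAGAAUUCUAA

Derivation:
residue 1: M -> AUG (start codon)
residue 2: F codons sorted = UUC,UUU -> pick first = UUC
residue 3: S codons sorted = AGC,AGU,UCA,UCC,UCG,UCU -> pick first = AGC
residue 4: W -> UGG (only codon)
residue 5: K codons sorted = AAA,AAG -> pick first = AAA
residue 6: I codons sorted = AUA,AUC,AUU -> pick first = AUA
residue 7: E codons sorted = GAA,GAG -> pick first = GAA
residue 8: E codons sorted = GAA,GAG -> pick first = GAA
residue 9: F codons sorted = UUC,UUU -> pick first = UUC
terminator: stop codons sorted = UAA,UAG,UGA -> pick first = UAA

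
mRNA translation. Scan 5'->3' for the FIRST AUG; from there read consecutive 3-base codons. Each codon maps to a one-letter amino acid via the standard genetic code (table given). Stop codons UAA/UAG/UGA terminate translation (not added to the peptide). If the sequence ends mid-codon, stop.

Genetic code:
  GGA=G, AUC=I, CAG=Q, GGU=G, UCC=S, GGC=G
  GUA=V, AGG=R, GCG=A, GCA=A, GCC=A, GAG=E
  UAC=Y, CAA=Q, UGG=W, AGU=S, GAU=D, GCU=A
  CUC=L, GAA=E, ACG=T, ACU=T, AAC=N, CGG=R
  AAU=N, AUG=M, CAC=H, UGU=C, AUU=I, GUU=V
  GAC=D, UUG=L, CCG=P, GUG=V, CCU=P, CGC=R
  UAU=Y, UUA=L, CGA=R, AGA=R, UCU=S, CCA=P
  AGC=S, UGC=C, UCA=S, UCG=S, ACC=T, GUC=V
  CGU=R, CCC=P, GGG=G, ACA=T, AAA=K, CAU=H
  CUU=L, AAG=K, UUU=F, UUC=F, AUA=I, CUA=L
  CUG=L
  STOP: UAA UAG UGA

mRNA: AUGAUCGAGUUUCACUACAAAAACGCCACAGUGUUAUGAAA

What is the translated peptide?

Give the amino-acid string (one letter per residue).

start AUG at pos 0
pos 0: AUG -> M; peptide=M
pos 3: AUC -> I; peptide=MI
pos 6: GAG -> E; peptide=MIE
pos 9: UUU -> F; peptide=MIEF
pos 12: CAC -> H; peptide=MIEFH
pos 15: UAC -> Y; peptide=MIEFHY
pos 18: AAA -> K; peptide=MIEFHYK
pos 21: AAC -> N; peptide=MIEFHYKN
pos 24: GCC -> A; peptide=MIEFHYKNA
pos 27: ACA -> T; peptide=MIEFHYKNAT
pos 30: GUG -> V; peptide=MIEFHYKNATV
pos 33: UUA -> L; peptide=MIEFHYKNATVL
pos 36: UGA -> STOP

Answer: MIEFHYKNATVL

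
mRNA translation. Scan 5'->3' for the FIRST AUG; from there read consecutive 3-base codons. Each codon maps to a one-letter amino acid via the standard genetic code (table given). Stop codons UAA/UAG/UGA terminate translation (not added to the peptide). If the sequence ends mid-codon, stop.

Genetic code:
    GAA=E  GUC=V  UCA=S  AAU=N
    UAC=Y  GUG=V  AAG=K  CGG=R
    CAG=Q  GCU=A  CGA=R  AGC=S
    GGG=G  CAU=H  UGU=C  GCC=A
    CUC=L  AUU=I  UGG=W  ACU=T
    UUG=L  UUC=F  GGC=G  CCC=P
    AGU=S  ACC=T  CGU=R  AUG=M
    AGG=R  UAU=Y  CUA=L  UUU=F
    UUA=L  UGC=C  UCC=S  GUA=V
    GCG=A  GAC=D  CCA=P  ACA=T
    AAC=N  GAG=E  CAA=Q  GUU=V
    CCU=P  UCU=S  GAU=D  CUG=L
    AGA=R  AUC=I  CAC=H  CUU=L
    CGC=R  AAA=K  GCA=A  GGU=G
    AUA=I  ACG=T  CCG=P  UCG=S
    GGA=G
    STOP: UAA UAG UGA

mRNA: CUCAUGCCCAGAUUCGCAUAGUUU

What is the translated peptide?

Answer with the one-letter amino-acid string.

Answer: MPRFA

Derivation:
start AUG at pos 3
pos 3: AUG -> M; peptide=M
pos 6: CCC -> P; peptide=MP
pos 9: AGA -> R; peptide=MPR
pos 12: UUC -> F; peptide=MPRF
pos 15: GCA -> A; peptide=MPRFA
pos 18: UAG -> STOP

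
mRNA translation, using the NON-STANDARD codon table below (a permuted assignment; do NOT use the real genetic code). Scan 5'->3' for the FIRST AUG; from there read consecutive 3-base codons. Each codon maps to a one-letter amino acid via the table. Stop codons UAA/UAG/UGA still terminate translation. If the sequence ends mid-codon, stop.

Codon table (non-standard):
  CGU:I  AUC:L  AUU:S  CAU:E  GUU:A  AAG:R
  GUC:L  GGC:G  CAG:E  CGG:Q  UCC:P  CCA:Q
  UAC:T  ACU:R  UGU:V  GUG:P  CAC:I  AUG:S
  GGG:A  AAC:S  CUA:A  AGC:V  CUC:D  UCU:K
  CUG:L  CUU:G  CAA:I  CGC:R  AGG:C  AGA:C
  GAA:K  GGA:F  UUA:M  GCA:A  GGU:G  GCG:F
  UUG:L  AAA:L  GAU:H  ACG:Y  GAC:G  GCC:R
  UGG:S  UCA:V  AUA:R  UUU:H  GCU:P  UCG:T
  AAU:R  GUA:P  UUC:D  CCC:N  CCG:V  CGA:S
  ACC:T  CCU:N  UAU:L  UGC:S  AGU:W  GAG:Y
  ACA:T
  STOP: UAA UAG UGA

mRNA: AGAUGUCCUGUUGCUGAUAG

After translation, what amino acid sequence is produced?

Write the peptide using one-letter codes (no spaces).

Answer: SPVS

Derivation:
start AUG at pos 2
pos 2: AUG -> S; peptide=S
pos 5: UCC -> P; peptide=SP
pos 8: UGU -> V; peptide=SPV
pos 11: UGC -> S; peptide=SPVS
pos 14: UGA -> STOP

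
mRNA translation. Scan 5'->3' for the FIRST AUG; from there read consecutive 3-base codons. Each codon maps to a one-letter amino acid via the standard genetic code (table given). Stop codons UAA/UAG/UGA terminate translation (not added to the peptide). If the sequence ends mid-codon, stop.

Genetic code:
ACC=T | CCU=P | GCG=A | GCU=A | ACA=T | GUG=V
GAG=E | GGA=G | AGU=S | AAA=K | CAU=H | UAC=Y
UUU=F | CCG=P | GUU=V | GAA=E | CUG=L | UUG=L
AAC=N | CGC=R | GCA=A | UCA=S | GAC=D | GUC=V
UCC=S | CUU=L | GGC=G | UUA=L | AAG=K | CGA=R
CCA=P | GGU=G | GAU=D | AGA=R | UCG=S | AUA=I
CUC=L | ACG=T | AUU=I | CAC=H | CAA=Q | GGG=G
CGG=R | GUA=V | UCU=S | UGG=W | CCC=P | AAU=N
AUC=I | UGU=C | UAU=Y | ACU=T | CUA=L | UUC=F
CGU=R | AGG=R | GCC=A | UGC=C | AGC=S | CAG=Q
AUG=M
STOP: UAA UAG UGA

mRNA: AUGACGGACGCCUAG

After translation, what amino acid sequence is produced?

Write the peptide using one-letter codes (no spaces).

Answer: MTDA

Derivation:
start AUG at pos 0
pos 0: AUG -> M; peptide=M
pos 3: ACG -> T; peptide=MT
pos 6: GAC -> D; peptide=MTD
pos 9: GCC -> A; peptide=MTDA
pos 12: UAG -> STOP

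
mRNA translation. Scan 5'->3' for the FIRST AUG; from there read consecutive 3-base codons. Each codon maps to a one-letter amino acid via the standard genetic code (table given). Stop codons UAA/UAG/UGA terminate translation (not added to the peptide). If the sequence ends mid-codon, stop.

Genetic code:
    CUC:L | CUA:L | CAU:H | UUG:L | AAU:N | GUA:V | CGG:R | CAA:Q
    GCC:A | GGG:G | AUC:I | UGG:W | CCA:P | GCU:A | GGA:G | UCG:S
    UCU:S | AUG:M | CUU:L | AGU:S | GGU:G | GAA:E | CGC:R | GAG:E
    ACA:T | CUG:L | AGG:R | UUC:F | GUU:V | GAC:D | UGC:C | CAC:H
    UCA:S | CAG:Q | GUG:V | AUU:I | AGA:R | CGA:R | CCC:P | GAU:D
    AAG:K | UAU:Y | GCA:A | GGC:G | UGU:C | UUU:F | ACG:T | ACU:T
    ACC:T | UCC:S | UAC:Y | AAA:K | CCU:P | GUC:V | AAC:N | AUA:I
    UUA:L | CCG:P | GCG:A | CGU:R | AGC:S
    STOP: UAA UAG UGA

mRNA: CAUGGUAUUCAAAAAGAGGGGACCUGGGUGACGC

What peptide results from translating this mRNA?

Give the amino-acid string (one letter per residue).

start AUG at pos 1
pos 1: AUG -> M; peptide=M
pos 4: GUA -> V; peptide=MV
pos 7: UUC -> F; peptide=MVF
pos 10: AAA -> K; peptide=MVFK
pos 13: AAG -> K; peptide=MVFKK
pos 16: AGG -> R; peptide=MVFKKR
pos 19: GGA -> G; peptide=MVFKKRG
pos 22: CCU -> P; peptide=MVFKKRGP
pos 25: GGG -> G; peptide=MVFKKRGPG
pos 28: UGA -> STOP

Answer: MVFKKRGPG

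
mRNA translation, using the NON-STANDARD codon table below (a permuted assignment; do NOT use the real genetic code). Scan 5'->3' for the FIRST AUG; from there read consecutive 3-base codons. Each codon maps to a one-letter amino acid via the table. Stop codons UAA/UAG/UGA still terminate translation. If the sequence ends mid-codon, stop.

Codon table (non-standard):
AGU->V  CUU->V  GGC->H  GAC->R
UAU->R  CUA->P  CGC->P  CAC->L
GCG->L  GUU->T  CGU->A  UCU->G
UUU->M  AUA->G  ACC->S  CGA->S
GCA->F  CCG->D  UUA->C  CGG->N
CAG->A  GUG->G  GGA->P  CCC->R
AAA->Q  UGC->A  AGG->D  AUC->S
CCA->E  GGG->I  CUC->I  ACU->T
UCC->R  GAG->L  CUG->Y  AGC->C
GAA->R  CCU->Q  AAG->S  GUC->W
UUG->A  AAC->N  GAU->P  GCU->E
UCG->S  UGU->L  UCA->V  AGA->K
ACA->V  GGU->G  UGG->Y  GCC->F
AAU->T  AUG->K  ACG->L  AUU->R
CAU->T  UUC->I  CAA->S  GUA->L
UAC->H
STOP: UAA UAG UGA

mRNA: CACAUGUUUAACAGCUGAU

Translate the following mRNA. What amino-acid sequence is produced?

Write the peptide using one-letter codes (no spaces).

Answer: KMNC

Derivation:
start AUG at pos 3
pos 3: AUG -> K; peptide=K
pos 6: UUU -> M; peptide=KM
pos 9: AAC -> N; peptide=KMN
pos 12: AGC -> C; peptide=KMNC
pos 15: UGA -> STOP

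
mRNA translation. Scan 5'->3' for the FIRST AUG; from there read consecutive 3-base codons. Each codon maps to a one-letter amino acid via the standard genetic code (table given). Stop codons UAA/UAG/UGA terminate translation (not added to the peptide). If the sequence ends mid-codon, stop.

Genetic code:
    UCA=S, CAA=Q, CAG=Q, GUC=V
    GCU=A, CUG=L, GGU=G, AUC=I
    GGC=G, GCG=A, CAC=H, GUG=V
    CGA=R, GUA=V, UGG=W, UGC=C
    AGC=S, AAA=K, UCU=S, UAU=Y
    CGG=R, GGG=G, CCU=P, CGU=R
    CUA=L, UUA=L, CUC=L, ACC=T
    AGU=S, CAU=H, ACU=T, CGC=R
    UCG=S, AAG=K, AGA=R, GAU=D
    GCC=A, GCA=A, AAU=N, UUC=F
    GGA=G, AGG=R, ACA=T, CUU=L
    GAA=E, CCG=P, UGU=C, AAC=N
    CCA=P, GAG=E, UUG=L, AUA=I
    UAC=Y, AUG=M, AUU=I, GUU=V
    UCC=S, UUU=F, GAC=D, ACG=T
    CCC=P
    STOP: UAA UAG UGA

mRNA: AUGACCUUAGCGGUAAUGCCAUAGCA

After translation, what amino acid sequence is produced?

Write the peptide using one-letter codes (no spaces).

Answer: MTLAVMP

Derivation:
start AUG at pos 0
pos 0: AUG -> M; peptide=M
pos 3: ACC -> T; peptide=MT
pos 6: UUA -> L; peptide=MTL
pos 9: GCG -> A; peptide=MTLA
pos 12: GUA -> V; peptide=MTLAV
pos 15: AUG -> M; peptide=MTLAVM
pos 18: CCA -> P; peptide=MTLAVMP
pos 21: UAG -> STOP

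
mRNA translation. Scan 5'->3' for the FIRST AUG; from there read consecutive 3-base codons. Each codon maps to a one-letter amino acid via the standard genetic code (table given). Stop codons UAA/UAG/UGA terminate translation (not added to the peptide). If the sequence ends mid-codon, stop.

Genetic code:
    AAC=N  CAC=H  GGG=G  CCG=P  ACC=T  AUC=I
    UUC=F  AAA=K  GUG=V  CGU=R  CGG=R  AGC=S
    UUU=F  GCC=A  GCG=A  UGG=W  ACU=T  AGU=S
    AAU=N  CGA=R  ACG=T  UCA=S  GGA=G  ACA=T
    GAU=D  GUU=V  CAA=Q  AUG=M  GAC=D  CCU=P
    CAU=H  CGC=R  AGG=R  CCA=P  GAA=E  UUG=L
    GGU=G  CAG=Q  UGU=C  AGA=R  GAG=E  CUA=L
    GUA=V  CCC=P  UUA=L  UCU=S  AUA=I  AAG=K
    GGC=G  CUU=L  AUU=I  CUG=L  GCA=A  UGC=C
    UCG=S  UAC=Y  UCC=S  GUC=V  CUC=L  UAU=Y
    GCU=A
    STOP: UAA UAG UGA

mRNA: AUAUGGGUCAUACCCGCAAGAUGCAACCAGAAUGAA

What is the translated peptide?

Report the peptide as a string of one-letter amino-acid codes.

start AUG at pos 2
pos 2: AUG -> M; peptide=M
pos 5: GGU -> G; peptide=MG
pos 8: CAU -> H; peptide=MGH
pos 11: ACC -> T; peptide=MGHT
pos 14: CGC -> R; peptide=MGHTR
pos 17: AAG -> K; peptide=MGHTRK
pos 20: AUG -> M; peptide=MGHTRKM
pos 23: CAA -> Q; peptide=MGHTRKMQ
pos 26: CCA -> P; peptide=MGHTRKMQP
pos 29: GAA -> E; peptide=MGHTRKMQPE
pos 32: UGA -> STOP

Answer: MGHTRKMQPE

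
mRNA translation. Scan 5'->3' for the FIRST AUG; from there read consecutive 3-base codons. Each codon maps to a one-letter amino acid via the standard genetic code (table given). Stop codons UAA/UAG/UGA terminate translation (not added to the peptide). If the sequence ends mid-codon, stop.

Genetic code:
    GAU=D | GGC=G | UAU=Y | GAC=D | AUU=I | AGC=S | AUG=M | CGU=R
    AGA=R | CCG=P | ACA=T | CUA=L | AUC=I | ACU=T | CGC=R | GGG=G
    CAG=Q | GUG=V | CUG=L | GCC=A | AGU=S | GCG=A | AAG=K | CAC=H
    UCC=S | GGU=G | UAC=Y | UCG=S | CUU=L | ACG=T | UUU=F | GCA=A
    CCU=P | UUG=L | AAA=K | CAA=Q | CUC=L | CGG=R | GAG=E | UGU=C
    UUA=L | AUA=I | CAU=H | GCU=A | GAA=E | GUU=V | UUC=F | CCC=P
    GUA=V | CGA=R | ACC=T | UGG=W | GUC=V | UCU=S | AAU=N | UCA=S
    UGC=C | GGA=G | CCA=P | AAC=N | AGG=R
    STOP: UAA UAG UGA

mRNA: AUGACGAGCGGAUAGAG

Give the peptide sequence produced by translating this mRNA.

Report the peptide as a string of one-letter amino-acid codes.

start AUG at pos 0
pos 0: AUG -> M; peptide=M
pos 3: ACG -> T; peptide=MT
pos 6: AGC -> S; peptide=MTS
pos 9: GGA -> G; peptide=MTSG
pos 12: UAG -> STOP

Answer: MTSG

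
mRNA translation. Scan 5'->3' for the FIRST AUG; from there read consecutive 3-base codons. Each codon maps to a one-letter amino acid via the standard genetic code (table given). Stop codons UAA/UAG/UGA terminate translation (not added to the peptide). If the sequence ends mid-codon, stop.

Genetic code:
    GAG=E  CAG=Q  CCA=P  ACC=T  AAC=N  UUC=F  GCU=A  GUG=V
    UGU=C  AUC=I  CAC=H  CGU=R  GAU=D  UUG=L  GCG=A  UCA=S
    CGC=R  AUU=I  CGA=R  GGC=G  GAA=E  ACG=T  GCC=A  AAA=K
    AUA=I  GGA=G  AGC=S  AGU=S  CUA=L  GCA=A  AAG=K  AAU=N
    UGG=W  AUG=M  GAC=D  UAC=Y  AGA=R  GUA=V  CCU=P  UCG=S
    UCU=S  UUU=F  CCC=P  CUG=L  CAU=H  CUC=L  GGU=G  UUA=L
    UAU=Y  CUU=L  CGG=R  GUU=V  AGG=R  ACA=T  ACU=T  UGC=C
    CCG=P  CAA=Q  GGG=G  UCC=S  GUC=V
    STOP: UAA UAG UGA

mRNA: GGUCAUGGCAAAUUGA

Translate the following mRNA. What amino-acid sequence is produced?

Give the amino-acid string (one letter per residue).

start AUG at pos 4
pos 4: AUG -> M; peptide=M
pos 7: GCA -> A; peptide=MA
pos 10: AAU -> N; peptide=MAN
pos 13: UGA -> STOP

Answer: MAN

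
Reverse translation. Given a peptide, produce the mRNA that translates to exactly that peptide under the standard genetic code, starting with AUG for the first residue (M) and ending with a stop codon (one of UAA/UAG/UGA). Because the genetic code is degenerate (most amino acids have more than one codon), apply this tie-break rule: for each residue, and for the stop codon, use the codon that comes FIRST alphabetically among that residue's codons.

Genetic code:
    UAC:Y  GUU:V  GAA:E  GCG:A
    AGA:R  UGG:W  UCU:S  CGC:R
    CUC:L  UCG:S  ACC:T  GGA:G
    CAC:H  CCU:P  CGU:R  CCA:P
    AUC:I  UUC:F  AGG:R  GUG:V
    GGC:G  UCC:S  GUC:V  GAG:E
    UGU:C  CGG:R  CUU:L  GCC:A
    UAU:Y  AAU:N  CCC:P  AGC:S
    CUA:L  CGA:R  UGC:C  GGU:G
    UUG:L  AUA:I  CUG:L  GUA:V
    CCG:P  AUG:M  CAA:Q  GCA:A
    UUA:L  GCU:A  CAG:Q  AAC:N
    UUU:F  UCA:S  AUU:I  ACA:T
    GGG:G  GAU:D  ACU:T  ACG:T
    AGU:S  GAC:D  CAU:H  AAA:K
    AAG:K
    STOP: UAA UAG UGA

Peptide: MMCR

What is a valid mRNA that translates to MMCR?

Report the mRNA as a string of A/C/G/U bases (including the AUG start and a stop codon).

residue 1: M -> AUG (start codon)
residue 2: M -> AUG (only codon)
residue 3: C codons sorted = UGC,UGU -> pick first = UGC
residue 4: R codons sorted = AGA,AGG,CGA,CGC,CGG,CGU -> pick first = AGA
terminator: stop codons sorted = UAA,UAG,UGA -> pick first = UAA

Answer: mRNA: AUGAUGUGCAGAUAA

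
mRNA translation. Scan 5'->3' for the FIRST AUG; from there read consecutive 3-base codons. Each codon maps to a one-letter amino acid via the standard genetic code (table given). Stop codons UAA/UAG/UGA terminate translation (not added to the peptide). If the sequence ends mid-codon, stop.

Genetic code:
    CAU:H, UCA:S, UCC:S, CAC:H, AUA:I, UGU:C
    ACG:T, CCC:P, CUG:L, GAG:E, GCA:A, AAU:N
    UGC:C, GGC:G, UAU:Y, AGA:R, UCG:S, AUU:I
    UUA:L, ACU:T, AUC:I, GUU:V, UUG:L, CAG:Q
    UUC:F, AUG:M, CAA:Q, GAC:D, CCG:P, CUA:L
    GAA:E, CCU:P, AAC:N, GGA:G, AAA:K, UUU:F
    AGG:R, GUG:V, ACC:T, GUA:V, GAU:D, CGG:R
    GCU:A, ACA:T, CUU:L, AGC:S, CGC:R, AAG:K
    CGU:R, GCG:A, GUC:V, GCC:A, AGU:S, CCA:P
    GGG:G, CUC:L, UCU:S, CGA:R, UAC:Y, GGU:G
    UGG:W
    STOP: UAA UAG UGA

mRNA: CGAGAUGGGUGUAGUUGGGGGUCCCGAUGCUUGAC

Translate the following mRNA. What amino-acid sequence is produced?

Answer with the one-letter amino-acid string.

start AUG at pos 4
pos 4: AUG -> M; peptide=M
pos 7: GGU -> G; peptide=MG
pos 10: GUA -> V; peptide=MGV
pos 13: GUU -> V; peptide=MGVV
pos 16: GGG -> G; peptide=MGVVG
pos 19: GGU -> G; peptide=MGVVGG
pos 22: CCC -> P; peptide=MGVVGGP
pos 25: GAU -> D; peptide=MGVVGGPD
pos 28: GCU -> A; peptide=MGVVGGPDA
pos 31: UGA -> STOP

Answer: MGVVGGPDA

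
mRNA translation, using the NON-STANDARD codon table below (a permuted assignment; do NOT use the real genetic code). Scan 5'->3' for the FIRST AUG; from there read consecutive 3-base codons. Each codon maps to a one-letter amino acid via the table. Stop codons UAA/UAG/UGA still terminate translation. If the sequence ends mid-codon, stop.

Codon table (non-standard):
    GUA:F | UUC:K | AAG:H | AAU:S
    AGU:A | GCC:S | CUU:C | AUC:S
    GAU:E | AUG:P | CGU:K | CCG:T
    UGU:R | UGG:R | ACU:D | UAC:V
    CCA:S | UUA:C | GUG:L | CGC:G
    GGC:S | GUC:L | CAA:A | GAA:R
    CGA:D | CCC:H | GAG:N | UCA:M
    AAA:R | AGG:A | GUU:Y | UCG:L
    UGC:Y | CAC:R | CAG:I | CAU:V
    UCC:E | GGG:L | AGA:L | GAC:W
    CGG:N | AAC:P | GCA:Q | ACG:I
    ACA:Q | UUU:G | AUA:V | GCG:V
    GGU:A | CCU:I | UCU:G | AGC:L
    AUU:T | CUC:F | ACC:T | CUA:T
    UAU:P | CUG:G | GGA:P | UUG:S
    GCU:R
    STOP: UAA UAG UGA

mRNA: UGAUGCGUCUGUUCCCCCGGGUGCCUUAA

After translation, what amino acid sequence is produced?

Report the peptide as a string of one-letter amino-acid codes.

Answer: PKGKHNLI

Derivation:
start AUG at pos 2
pos 2: AUG -> P; peptide=P
pos 5: CGU -> K; peptide=PK
pos 8: CUG -> G; peptide=PKG
pos 11: UUC -> K; peptide=PKGK
pos 14: CCC -> H; peptide=PKGKH
pos 17: CGG -> N; peptide=PKGKHN
pos 20: GUG -> L; peptide=PKGKHNL
pos 23: CCU -> I; peptide=PKGKHNLI
pos 26: UAA -> STOP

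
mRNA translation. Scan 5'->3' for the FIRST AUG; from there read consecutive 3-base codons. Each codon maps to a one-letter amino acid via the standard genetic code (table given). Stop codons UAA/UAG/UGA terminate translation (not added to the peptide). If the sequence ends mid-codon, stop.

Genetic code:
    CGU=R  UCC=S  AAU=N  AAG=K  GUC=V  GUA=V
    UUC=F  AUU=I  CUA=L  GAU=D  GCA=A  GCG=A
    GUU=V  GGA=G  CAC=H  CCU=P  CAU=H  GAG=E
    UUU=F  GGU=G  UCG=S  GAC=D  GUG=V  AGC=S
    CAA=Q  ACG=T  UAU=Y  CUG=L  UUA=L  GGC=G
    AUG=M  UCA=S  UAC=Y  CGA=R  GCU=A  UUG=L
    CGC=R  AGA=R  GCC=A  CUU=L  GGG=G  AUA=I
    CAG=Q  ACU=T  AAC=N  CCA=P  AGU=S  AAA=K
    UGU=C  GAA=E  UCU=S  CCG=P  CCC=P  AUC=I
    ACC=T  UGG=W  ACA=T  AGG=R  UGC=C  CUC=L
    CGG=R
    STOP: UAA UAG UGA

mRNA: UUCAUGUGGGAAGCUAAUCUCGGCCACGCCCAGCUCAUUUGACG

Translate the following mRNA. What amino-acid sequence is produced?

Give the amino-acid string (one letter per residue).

start AUG at pos 3
pos 3: AUG -> M; peptide=M
pos 6: UGG -> W; peptide=MW
pos 9: GAA -> E; peptide=MWE
pos 12: GCU -> A; peptide=MWEA
pos 15: AAU -> N; peptide=MWEAN
pos 18: CUC -> L; peptide=MWEANL
pos 21: GGC -> G; peptide=MWEANLG
pos 24: CAC -> H; peptide=MWEANLGH
pos 27: GCC -> A; peptide=MWEANLGHA
pos 30: CAG -> Q; peptide=MWEANLGHAQ
pos 33: CUC -> L; peptide=MWEANLGHAQL
pos 36: AUU -> I; peptide=MWEANLGHAQLI
pos 39: UGA -> STOP

Answer: MWEANLGHAQLI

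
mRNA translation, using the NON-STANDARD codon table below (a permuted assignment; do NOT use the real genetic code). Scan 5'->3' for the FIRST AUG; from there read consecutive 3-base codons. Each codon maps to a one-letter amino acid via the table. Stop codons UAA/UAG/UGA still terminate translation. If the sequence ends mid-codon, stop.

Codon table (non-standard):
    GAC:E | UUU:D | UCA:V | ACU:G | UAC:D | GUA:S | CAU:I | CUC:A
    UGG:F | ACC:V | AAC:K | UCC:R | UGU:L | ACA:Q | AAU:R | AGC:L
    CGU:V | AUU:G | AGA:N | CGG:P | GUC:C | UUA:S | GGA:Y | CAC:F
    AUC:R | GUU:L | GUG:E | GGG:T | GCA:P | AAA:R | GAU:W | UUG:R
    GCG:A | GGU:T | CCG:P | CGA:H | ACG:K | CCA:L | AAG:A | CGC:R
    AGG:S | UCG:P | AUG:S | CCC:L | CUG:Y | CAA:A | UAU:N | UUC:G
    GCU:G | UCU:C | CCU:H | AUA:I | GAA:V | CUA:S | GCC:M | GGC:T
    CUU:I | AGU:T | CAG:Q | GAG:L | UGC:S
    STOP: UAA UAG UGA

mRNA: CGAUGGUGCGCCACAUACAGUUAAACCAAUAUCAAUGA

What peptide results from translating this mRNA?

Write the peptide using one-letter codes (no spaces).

start AUG at pos 2
pos 2: AUG -> S; peptide=S
pos 5: GUG -> E; peptide=SE
pos 8: CGC -> R; peptide=SER
pos 11: CAC -> F; peptide=SERF
pos 14: AUA -> I; peptide=SERFI
pos 17: CAG -> Q; peptide=SERFIQ
pos 20: UUA -> S; peptide=SERFIQS
pos 23: AAC -> K; peptide=SERFIQSK
pos 26: CAA -> A; peptide=SERFIQSKA
pos 29: UAU -> N; peptide=SERFIQSKAN
pos 32: CAA -> A; peptide=SERFIQSKANA
pos 35: UGA -> STOP

Answer: SERFIQSKANA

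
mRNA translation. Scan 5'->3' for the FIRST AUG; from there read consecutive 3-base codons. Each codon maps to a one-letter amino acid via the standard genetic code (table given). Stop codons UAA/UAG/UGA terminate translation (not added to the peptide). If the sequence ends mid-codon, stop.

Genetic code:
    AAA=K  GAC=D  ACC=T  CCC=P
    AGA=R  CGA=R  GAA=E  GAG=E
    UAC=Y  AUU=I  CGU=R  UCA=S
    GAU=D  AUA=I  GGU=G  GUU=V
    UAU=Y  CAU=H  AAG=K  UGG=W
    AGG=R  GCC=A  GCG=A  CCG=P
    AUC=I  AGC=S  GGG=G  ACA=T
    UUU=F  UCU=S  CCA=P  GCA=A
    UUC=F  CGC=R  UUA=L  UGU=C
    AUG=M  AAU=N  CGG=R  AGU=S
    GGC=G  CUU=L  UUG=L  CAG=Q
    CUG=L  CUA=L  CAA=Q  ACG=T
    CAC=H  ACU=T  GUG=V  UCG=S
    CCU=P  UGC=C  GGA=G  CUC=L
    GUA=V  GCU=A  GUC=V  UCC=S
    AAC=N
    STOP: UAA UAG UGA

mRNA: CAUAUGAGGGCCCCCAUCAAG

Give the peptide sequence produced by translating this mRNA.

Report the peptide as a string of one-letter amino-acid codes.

start AUG at pos 3
pos 3: AUG -> M; peptide=M
pos 6: AGG -> R; peptide=MR
pos 9: GCC -> A; peptide=MRA
pos 12: CCC -> P; peptide=MRAP
pos 15: AUC -> I; peptide=MRAPI
pos 18: AAG -> K; peptide=MRAPIK
pos 21: only 0 nt remain (<3), stop (end of mRNA)

Answer: MRAPIK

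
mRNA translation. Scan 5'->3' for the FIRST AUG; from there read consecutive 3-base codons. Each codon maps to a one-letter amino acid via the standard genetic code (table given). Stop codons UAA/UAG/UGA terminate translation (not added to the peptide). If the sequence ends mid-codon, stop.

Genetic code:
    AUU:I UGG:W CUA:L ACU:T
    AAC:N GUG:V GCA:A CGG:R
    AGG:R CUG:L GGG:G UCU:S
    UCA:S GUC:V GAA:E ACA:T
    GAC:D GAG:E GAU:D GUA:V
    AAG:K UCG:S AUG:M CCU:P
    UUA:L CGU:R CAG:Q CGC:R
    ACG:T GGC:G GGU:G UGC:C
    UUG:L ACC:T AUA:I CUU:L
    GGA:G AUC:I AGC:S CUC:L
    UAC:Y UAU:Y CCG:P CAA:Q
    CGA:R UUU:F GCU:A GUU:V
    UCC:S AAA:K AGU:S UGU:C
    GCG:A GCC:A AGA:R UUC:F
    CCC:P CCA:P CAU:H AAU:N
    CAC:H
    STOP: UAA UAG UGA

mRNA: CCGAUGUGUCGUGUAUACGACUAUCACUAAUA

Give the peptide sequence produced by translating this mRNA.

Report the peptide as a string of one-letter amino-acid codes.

start AUG at pos 3
pos 3: AUG -> M; peptide=M
pos 6: UGU -> C; peptide=MC
pos 9: CGU -> R; peptide=MCR
pos 12: GUA -> V; peptide=MCRV
pos 15: UAC -> Y; peptide=MCRVY
pos 18: GAC -> D; peptide=MCRVYD
pos 21: UAU -> Y; peptide=MCRVYDY
pos 24: CAC -> H; peptide=MCRVYDYH
pos 27: UAA -> STOP

Answer: MCRVYDYH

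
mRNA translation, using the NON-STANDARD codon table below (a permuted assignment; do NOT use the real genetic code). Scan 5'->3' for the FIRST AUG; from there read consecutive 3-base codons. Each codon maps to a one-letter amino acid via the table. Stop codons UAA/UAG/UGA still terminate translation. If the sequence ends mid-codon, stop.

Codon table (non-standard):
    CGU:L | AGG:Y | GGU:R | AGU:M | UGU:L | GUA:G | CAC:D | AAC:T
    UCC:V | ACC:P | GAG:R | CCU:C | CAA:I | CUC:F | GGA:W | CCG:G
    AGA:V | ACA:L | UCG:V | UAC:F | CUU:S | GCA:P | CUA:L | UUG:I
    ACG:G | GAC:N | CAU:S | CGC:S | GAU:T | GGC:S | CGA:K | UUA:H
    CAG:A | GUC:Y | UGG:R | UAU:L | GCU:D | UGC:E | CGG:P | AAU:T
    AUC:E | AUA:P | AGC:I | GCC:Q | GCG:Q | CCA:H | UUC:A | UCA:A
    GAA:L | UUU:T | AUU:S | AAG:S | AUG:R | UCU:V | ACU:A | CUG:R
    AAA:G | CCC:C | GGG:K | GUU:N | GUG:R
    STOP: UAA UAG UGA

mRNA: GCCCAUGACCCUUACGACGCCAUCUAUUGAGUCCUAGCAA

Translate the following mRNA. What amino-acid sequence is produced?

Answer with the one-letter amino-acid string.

Answer: RPSGGHVSRV

Derivation:
start AUG at pos 4
pos 4: AUG -> R; peptide=R
pos 7: ACC -> P; peptide=RP
pos 10: CUU -> S; peptide=RPS
pos 13: ACG -> G; peptide=RPSG
pos 16: ACG -> G; peptide=RPSGG
pos 19: CCA -> H; peptide=RPSGGH
pos 22: UCU -> V; peptide=RPSGGHV
pos 25: AUU -> S; peptide=RPSGGHVS
pos 28: GAG -> R; peptide=RPSGGHVSR
pos 31: UCC -> V; peptide=RPSGGHVSRV
pos 34: UAG -> STOP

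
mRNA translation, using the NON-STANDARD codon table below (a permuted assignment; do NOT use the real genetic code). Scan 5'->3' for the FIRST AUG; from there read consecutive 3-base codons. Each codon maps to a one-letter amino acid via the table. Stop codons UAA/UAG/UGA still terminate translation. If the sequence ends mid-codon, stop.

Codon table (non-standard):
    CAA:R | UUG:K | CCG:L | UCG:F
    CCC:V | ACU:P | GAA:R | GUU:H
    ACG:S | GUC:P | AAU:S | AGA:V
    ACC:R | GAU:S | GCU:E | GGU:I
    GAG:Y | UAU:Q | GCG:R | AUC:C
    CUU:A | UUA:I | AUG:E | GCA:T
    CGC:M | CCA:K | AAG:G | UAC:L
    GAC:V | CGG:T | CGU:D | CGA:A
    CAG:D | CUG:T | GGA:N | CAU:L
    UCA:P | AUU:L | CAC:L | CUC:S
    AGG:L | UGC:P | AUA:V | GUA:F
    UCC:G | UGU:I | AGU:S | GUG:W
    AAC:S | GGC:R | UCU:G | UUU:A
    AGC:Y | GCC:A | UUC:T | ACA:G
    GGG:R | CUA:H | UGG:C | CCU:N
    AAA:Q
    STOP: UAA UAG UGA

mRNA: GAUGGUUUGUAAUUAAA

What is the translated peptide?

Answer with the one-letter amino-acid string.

start AUG at pos 1
pos 1: AUG -> E; peptide=E
pos 4: GUU -> H; peptide=EH
pos 7: UGU -> I; peptide=EHI
pos 10: AAU -> S; peptide=EHIS
pos 13: UAA -> STOP

Answer: EHIS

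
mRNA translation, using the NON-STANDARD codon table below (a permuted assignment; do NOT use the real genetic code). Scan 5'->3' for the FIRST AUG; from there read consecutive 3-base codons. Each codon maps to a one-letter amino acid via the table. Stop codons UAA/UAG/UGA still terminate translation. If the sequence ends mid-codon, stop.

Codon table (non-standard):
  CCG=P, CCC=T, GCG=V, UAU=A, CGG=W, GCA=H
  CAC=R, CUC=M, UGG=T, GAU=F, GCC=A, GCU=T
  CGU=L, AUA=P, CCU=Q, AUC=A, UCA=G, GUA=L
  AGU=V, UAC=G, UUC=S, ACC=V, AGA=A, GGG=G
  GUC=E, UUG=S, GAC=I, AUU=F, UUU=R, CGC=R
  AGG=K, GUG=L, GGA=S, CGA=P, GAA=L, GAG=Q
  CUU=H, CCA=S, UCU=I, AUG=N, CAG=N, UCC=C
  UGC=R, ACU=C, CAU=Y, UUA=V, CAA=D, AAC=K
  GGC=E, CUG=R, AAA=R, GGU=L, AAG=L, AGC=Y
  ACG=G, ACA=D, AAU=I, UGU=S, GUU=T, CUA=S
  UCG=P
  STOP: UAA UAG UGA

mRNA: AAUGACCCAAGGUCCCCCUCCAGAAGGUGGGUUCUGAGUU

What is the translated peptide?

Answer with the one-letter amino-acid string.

Answer: NVDLTQSLLGS

Derivation:
start AUG at pos 1
pos 1: AUG -> N; peptide=N
pos 4: ACC -> V; peptide=NV
pos 7: CAA -> D; peptide=NVD
pos 10: GGU -> L; peptide=NVDL
pos 13: CCC -> T; peptide=NVDLT
pos 16: CCU -> Q; peptide=NVDLTQ
pos 19: CCA -> S; peptide=NVDLTQS
pos 22: GAA -> L; peptide=NVDLTQSL
pos 25: GGU -> L; peptide=NVDLTQSLL
pos 28: GGG -> G; peptide=NVDLTQSLLG
pos 31: UUC -> S; peptide=NVDLTQSLLGS
pos 34: UGA -> STOP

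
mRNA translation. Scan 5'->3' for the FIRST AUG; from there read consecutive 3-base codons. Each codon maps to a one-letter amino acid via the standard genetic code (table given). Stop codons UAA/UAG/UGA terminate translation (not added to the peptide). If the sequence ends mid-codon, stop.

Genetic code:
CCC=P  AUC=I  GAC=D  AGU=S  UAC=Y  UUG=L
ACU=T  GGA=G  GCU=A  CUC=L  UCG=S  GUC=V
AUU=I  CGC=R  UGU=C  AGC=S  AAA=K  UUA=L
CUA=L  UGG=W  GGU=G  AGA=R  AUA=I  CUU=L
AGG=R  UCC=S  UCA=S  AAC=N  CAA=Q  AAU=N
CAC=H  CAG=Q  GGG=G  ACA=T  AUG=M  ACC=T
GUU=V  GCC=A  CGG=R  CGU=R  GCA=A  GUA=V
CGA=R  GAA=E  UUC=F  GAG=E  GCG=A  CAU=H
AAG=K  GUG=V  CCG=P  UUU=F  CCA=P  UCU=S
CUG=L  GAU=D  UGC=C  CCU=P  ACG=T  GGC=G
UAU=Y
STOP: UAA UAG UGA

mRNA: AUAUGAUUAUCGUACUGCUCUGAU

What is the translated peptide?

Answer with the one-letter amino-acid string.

start AUG at pos 2
pos 2: AUG -> M; peptide=M
pos 5: AUU -> I; peptide=MI
pos 8: AUC -> I; peptide=MII
pos 11: GUA -> V; peptide=MIIV
pos 14: CUG -> L; peptide=MIIVL
pos 17: CUC -> L; peptide=MIIVLL
pos 20: UGA -> STOP

Answer: MIIVLL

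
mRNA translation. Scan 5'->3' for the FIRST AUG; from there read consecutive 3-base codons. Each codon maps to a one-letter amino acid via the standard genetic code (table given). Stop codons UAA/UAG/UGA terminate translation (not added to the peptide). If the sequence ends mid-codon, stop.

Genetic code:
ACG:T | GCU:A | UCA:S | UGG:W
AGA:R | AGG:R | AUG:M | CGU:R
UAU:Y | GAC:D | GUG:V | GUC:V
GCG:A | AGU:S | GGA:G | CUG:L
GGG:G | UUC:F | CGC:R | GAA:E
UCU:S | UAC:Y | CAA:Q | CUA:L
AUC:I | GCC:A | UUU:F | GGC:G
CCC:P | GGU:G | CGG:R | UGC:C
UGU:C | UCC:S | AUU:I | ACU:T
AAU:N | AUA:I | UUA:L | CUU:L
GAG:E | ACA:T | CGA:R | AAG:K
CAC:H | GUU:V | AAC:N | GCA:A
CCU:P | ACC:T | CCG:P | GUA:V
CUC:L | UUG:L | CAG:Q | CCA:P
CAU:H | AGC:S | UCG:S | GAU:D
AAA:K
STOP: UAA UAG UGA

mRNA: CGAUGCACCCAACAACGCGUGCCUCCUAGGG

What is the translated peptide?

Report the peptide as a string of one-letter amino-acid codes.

start AUG at pos 2
pos 2: AUG -> M; peptide=M
pos 5: CAC -> H; peptide=MH
pos 8: CCA -> P; peptide=MHP
pos 11: ACA -> T; peptide=MHPT
pos 14: ACG -> T; peptide=MHPTT
pos 17: CGU -> R; peptide=MHPTTR
pos 20: GCC -> A; peptide=MHPTTRA
pos 23: UCC -> S; peptide=MHPTTRAS
pos 26: UAG -> STOP

Answer: MHPTTRAS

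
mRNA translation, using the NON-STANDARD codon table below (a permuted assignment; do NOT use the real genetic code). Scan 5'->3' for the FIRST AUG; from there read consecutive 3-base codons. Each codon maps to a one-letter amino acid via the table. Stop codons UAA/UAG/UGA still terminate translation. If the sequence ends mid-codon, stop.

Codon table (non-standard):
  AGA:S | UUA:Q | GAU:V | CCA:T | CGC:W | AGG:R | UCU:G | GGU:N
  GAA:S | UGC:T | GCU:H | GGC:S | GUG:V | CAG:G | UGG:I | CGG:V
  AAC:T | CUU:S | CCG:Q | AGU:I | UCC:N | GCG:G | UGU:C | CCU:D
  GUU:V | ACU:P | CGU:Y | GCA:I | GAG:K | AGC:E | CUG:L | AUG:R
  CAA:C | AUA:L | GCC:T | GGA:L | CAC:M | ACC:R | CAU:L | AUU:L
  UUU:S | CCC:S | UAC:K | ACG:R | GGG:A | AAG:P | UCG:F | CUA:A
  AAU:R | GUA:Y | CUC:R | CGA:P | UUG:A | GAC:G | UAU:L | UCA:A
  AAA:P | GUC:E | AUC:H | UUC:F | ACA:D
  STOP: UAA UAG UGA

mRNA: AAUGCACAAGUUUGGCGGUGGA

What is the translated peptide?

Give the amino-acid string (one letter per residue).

Answer: RMPSSNL

Derivation:
start AUG at pos 1
pos 1: AUG -> R; peptide=R
pos 4: CAC -> M; peptide=RM
pos 7: AAG -> P; peptide=RMP
pos 10: UUU -> S; peptide=RMPS
pos 13: GGC -> S; peptide=RMPSS
pos 16: GGU -> N; peptide=RMPSSN
pos 19: GGA -> L; peptide=RMPSSNL
pos 22: only 0 nt remain (<3), stop (end of mRNA)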